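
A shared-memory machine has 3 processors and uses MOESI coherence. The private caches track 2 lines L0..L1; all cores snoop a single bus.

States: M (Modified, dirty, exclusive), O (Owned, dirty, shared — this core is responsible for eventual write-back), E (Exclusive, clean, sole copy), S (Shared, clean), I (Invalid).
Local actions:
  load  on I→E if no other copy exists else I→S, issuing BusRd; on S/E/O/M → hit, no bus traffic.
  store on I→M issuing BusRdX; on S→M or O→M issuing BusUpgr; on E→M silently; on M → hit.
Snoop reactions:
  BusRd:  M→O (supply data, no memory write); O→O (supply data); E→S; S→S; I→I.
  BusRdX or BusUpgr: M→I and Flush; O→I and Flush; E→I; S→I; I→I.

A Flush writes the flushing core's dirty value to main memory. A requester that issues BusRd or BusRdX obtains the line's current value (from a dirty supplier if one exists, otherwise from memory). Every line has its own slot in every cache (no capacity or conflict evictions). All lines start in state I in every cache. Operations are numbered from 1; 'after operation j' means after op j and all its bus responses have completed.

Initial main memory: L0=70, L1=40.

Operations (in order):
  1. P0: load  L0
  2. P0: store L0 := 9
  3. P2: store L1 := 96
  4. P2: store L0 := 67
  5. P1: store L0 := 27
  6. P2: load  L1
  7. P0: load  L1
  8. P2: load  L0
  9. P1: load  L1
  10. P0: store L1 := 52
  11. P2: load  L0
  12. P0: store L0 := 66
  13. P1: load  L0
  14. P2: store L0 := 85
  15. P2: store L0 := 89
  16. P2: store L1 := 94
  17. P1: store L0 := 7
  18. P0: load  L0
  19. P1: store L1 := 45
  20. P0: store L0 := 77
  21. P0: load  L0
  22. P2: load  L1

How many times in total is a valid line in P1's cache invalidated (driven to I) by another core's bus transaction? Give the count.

1. P0: load  L0  bus=[BusRd]  L0: P0=E P1=I P2=I  mem[L0]=70
2. P0: store L0 := 9  bus=[-]  L0: P0=M P1=I P2=I  mem[L0]=70
3. P2: store L1 := 96  bus=[BusRdX]  L1: P0=I P1=I P2=M  mem[L1]=40
4. P2: store L0 := 67  bus=[BusRdX,Flush]  L0: P0=I P1=I P2=M  mem[L0]=9
5. P1: store L0 := 27  bus=[BusRdX,Flush]  L0: P0=I P1=M P2=I  mem[L0]=67
6. P2: load  L1  bus=[-]  L1: P0=I P1=I P2=M  mem[L1]=40
7. P0: load  L1  bus=[BusRd]  L1: P0=S P1=I P2=O  mem[L1]=40
8. P2: load  L0  bus=[BusRd]  L0: P0=I P1=O P2=S  mem[L0]=67
9. P1: load  L1  bus=[BusRd]  L1: P0=S P1=S P2=O  mem[L1]=40
10. P0: store L1 := 52  bus=[BusUpgr,Flush]  L1: P0=M P1=I P2=I  mem[L1]=96
11. P2: load  L0  bus=[-]  L0: P0=I P1=O P2=S  mem[L0]=67
12. P0: store L0 := 66  bus=[BusRdX,Flush]  L0: P0=M P1=I P2=I  mem[L0]=27
13. P1: load  L0  bus=[BusRd]  L0: P0=O P1=S P2=I  mem[L0]=27
14. P2: store L0 := 85  bus=[BusRdX,Flush]  L0: P0=I P1=I P2=M  mem[L0]=66
15. P2: store L0 := 89  bus=[-]  L0: P0=I P1=I P2=M  mem[L0]=66
16. P2: store L1 := 94  bus=[BusRdX,Flush]  L1: P0=I P1=I P2=M  mem[L1]=52
17. P1: store L0 := 7  bus=[BusRdX,Flush]  L0: P0=I P1=M P2=I  mem[L0]=89
18. P0: load  L0  bus=[BusRd]  L0: P0=S P1=O P2=I  mem[L0]=89
19. P1: store L1 := 45  bus=[BusRdX,Flush]  L1: P0=I P1=M P2=I  mem[L1]=94
20. P0: store L0 := 77  bus=[BusUpgr,Flush]  L0: P0=M P1=I P2=I  mem[L0]=7
21. P0: load  L0  bus=[-]  L0: P0=M P1=I P2=I  mem[L0]=7
22. P2: load  L1  bus=[BusRd]  L1: P0=I P1=O P2=S  mem[L1]=94

invalidations = 4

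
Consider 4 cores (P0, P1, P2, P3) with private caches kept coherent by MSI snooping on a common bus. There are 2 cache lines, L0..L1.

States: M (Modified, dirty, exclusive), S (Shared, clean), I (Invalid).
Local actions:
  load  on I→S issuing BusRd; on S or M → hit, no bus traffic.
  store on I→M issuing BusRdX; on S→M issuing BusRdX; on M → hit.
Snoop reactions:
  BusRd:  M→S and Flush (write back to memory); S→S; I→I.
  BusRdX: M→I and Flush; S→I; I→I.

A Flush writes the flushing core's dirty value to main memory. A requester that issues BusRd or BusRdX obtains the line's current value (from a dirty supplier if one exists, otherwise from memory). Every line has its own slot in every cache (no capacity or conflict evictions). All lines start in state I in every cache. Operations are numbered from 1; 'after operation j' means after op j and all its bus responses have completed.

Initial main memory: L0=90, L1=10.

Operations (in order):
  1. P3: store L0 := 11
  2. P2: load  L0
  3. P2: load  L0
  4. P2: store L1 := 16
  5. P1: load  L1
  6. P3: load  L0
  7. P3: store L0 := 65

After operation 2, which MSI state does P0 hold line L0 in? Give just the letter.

  op1 P3: store L0 := 11 → I/I/I/M on L0; bus BusRdX; mem=90
  op2 P2: load  L0 → I/I/S/S on L0; bus BusRd Flush; mem=11
  op3 P2: load  L0 → I/I/S/S on L0; bus (none); mem=11
  op4 P2: store L1 := 16 → I/I/M/I on L1; bus BusRdX; mem=10
  op5 P1: load  L1 → I/S/S/I on L1; bus BusRd Flush; mem=16
  op6 P3: load  L0 → I/I/S/S on L0; bus (none); mem=11
  op7 P3: store L0 := 65 → I/I/I/M on L0; bus BusRdX; mem=11

state = I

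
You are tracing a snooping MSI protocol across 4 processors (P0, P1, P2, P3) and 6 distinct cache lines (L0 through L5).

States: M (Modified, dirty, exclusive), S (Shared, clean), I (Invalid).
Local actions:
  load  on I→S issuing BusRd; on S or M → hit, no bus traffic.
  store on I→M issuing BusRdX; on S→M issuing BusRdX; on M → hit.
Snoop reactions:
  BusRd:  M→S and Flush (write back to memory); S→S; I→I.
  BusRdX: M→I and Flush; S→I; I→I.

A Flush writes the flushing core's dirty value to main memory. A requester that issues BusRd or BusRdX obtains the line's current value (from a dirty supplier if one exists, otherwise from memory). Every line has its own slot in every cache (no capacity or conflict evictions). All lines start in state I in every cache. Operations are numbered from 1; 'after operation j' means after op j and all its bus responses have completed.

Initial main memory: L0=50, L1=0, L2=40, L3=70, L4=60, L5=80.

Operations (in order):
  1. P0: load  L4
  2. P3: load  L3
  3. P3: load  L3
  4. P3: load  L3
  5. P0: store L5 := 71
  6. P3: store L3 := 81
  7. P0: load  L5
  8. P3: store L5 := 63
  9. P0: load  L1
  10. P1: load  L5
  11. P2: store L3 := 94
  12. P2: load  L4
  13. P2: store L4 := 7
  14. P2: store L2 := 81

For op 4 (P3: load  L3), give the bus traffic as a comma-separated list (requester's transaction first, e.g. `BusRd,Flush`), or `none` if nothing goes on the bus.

bus = none

  op1 P0: load  L4 → S/I/I/I on L4; bus BusRd; mem=60
  op2 P3: load  L3 → I/I/I/S on L3; bus BusRd; mem=70
  op3 P3: load  L3 → I/I/I/S on L3; bus (none); mem=70
  op4 P3: load  L3 → I/I/I/S on L3; bus (none); mem=70
  op5 P0: store L5 := 71 → M/I/I/I on L5; bus BusRdX; mem=80
  op6 P3: store L3 := 81 → I/I/I/M on L3; bus BusRdX; mem=70
  op7 P0: load  L5 → M/I/I/I on L5; bus (none); mem=80
  op8 P3: store L5 := 63 → I/I/I/M on L5; bus BusRdX Flush; mem=71
  op9 P0: load  L1 → S/I/I/I on L1; bus BusRd; mem=0
  op10 P1: load  L5 → I/S/I/S on L5; bus BusRd Flush; mem=63
  op11 P2: store L3 := 94 → I/I/M/I on L3; bus BusRdX Flush; mem=81
  op12 P2: load  L4 → S/I/S/I on L4; bus BusRd; mem=60
  op13 P2: store L4 := 7 → I/I/M/I on L4; bus BusRdX; mem=60
  op14 P2: store L2 := 81 → I/I/M/I on L2; bus BusRdX; mem=40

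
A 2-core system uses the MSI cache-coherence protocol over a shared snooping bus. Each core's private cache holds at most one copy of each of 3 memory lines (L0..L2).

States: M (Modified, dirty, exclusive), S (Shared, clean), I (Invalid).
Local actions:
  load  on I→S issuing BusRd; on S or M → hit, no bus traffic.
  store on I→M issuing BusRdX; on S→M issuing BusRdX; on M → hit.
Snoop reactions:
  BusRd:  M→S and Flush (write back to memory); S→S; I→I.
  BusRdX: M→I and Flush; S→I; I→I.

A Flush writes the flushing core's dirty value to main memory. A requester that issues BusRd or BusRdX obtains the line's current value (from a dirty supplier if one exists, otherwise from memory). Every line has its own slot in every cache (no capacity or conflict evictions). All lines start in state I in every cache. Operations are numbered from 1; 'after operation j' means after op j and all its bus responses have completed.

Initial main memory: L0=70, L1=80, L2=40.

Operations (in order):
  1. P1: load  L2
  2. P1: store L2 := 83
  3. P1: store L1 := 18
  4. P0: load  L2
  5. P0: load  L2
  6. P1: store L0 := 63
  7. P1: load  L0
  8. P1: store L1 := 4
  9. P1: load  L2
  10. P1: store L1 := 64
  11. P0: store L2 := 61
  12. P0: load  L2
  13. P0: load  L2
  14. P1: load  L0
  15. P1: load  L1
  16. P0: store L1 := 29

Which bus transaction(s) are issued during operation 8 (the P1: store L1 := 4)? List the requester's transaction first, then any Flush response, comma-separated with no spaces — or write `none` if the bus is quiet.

bus = none

step 1: P1: load  L2  ⟶  IS  (L2)  txn=BusRd  M[L2]=40
step 2: P1: store L2 := 83  ⟶  IM  (L2)  txn=BusRdX  M[L2]=40
step 3: P1: store L1 := 18  ⟶  IM  (L1)  txn=BusRdX  M[L1]=80
step 4: P0: load  L2  ⟶  SS  (L2)  txn=BusRd+Flush  M[L2]=83
step 5: P0: load  L2  ⟶  SS  (L2)  txn=∅  M[L2]=83
step 6: P1: store L0 := 63  ⟶  IM  (L0)  txn=BusRdX  M[L0]=70
step 7: P1: load  L0  ⟶  IM  (L0)  txn=∅  M[L0]=70
step 8: P1: store L1 := 4  ⟶  IM  (L1)  txn=∅  M[L1]=80
step 9: P1: load  L2  ⟶  SS  (L2)  txn=∅  M[L2]=83
step 10: P1: store L1 := 64  ⟶  IM  (L1)  txn=∅  M[L1]=80
step 11: P0: store L2 := 61  ⟶  MI  (L2)  txn=BusRdX  M[L2]=83
step 12: P0: load  L2  ⟶  MI  (L2)  txn=∅  M[L2]=83
step 13: P0: load  L2  ⟶  MI  (L2)  txn=∅  M[L2]=83
step 14: P1: load  L0  ⟶  IM  (L0)  txn=∅  M[L0]=70
step 15: P1: load  L1  ⟶  IM  (L1)  txn=∅  M[L1]=80
step 16: P0: store L1 := 29  ⟶  MI  (L1)  txn=BusRdX+Flush  M[L1]=64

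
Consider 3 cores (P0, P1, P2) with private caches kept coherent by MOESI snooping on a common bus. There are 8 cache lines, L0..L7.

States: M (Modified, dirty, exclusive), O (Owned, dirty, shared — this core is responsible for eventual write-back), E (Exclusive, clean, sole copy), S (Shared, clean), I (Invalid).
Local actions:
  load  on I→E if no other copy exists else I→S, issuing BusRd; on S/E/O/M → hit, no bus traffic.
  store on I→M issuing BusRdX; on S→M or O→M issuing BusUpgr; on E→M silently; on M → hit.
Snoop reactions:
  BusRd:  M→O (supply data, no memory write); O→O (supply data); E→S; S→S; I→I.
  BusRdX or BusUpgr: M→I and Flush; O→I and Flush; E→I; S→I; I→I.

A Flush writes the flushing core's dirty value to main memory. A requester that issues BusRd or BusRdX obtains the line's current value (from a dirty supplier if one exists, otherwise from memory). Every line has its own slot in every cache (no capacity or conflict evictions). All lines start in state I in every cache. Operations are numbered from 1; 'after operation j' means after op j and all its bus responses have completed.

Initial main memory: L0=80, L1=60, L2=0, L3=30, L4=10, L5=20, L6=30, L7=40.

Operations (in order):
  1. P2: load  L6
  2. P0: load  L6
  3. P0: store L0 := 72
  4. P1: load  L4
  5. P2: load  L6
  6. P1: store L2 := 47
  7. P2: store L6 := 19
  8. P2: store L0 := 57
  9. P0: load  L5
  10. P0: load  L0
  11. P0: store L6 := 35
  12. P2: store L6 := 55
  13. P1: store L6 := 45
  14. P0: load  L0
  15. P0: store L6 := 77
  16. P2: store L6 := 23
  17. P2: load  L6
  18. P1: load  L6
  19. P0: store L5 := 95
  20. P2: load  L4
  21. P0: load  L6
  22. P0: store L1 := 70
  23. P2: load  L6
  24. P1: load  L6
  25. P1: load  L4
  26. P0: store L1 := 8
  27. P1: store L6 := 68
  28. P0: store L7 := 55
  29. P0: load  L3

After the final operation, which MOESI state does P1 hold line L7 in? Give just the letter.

state = I

  op1 P2: load  L6 → I/I/E on L6; bus BusRd; mem=30
  op2 P0: load  L6 → S/I/S on L6; bus BusRd; mem=30
  op3 P0: store L0 := 72 → M/I/I on L0; bus BusRdX; mem=80
  op4 P1: load  L4 → I/E/I on L4; bus BusRd; mem=10
  op5 P2: load  L6 → S/I/S on L6; bus (none); mem=30
  op6 P1: store L2 := 47 → I/M/I on L2; bus BusRdX; mem=0
  op7 P2: store L6 := 19 → I/I/M on L6; bus BusUpgr; mem=30
  op8 P2: store L0 := 57 → I/I/M on L0; bus BusRdX Flush; mem=72
  op9 P0: load  L5 → E/I/I on L5; bus BusRd; mem=20
  op10 P0: load  L0 → S/I/O on L0; bus BusRd; mem=72
  op11 P0: store L6 := 35 → M/I/I on L6; bus BusRdX Flush; mem=19
  op12 P2: store L6 := 55 → I/I/M on L6; bus BusRdX Flush; mem=35
  op13 P1: store L6 := 45 → I/M/I on L6; bus BusRdX Flush; mem=55
  op14 P0: load  L0 → S/I/O on L0; bus (none); mem=72
  op15 P0: store L6 := 77 → M/I/I on L6; bus BusRdX Flush; mem=45
  op16 P2: store L6 := 23 → I/I/M on L6; bus BusRdX Flush; mem=77
  op17 P2: load  L6 → I/I/M on L6; bus (none); mem=77
  op18 P1: load  L6 → I/S/O on L6; bus BusRd; mem=77
  op19 P0: store L5 := 95 → M/I/I on L5; bus (none); mem=20
  op20 P2: load  L4 → I/S/S on L4; bus BusRd; mem=10
  op21 P0: load  L6 → S/S/O on L6; bus BusRd; mem=77
  op22 P0: store L1 := 70 → M/I/I on L1; bus BusRdX; mem=60
  op23 P2: load  L6 → S/S/O on L6; bus (none); mem=77
  op24 P1: load  L6 → S/S/O on L6; bus (none); mem=77
  op25 P1: load  L4 → I/S/S on L4; bus (none); mem=10
  op26 P0: store L1 := 8 → M/I/I on L1; bus (none); mem=60
  op27 P1: store L6 := 68 → I/M/I on L6; bus BusUpgr Flush; mem=23
  op28 P0: store L7 := 55 → M/I/I on L7; bus BusRdX; mem=40
  op29 P0: load  L3 → E/I/I on L3; bus BusRd; mem=30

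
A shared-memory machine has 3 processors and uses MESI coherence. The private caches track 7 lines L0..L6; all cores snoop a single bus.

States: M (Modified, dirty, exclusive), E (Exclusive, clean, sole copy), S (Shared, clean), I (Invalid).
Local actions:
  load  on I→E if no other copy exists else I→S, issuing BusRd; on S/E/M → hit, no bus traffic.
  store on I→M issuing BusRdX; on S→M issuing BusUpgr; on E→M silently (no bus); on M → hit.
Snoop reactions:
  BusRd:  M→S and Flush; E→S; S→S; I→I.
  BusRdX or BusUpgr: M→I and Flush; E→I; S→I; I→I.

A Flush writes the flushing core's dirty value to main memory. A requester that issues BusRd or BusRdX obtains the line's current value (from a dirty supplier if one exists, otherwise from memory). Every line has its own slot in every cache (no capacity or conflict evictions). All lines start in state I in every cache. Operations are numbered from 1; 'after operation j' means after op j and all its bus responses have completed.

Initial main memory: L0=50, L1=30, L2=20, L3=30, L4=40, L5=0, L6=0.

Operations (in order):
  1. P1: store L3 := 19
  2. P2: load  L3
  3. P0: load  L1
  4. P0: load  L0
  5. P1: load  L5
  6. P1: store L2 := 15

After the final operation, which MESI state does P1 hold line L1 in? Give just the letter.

state = I

step 1: P1: store L3 := 19  ⟶  IMI  (L3)  txn=BusRdX  M[L3]=30
step 2: P2: load  L3  ⟶  ISS  (L3)  txn=BusRd+Flush  M[L3]=19
step 3: P0: load  L1  ⟶  EII  (L1)  txn=BusRd  M[L1]=30
step 4: P0: load  L0  ⟶  EII  (L0)  txn=BusRd  M[L0]=50
step 5: P1: load  L5  ⟶  IEI  (L5)  txn=BusRd  M[L5]=0
step 6: P1: store L2 := 15  ⟶  IMI  (L2)  txn=BusRdX  M[L2]=20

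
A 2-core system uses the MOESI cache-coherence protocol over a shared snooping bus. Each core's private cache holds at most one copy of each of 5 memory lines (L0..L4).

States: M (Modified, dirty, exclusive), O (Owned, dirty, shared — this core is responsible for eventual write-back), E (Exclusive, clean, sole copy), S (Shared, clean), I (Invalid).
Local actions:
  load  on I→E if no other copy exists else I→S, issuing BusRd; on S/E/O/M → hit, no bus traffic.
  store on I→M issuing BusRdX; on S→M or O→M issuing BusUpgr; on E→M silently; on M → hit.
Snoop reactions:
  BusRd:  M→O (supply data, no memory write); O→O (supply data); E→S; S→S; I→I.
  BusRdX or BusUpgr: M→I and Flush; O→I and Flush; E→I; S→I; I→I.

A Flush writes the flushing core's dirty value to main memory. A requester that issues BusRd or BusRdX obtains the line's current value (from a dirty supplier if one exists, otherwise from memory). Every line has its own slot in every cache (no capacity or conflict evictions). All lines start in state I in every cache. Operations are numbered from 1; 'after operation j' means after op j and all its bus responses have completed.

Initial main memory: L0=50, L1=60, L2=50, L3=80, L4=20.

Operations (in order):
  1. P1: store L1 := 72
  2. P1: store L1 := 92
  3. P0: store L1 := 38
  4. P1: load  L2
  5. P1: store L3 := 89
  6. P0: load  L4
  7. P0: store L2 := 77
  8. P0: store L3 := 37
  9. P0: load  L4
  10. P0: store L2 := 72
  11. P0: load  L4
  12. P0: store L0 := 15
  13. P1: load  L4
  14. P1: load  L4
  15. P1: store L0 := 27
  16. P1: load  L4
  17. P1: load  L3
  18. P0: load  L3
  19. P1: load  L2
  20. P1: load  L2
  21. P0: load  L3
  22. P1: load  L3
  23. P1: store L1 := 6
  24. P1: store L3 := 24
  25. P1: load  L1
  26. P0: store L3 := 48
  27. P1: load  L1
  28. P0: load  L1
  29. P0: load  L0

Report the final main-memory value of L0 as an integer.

memory[L0] = 15

[1] P1: store L1 := 72 | P0:I, P1:M(72) | bus: BusRdX
[2] P1: store L1 := 92 | P0:I, P1:M(92) | bus: none
[3] P0: store L1 := 38 | P0:M(38), P1:I | bus: BusRdX,Flush
[4] P1: load  L2 | P0:I, P1:E(50) | bus: BusRd
[5] P1: store L3 := 89 | P0:I, P1:M(89) | bus: BusRdX
[6] P0: load  L4 | P0:E(20), P1:I | bus: BusRd
[7] P0: store L2 := 77 | P0:M(77), P1:I | bus: BusRdX
[8] P0: store L3 := 37 | P0:M(37), P1:I | bus: BusRdX,Flush
[9] P0: load  L4 | P0:E(20), P1:I | bus: none
[10] P0: store L2 := 72 | P0:M(72), P1:I | bus: none
[11] P0: load  L4 | P0:E(20), P1:I | bus: none
[12] P0: store L0 := 15 | P0:M(15), P1:I | bus: BusRdX
[13] P1: load  L4 | P0:S(20), P1:S(20) | bus: BusRd
[14] P1: load  L4 | P0:S(20), P1:S(20) | bus: none
[15] P1: store L0 := 27 | P0:I, P1:M(27) | bus: BusRdX,Flush
[16] P1: load  L4 | P0:S(20), P1:S(20) | bus: none
[17] P1: load  L3 | P0:O(37), P1:S(37) | bus: BusRd
[18] P0: load  L3 | P0:O(37), P1:S(37) | bus: none
[19] P1: load  L2 | P0:O(72), P1:S(72) | bus: BusRd
[20] P1: load  L2 | P0:O(72), P1:S(72) | bus: none
[21] P0: load  L3 | P0:O(37), P1:S(37) | bus: none
[22] P1: load  L3 | P0:O(37), P1:S(37) | bus: none
[23] P1: store L1 := 6 | P0:I, P1:M(6) | bus: BusRdX,Flush
[24] P1: store L3 := 24 | P0:I, P1:M(24) | bus: BusUpgr,Flush
[25] P1: load  L1 | P0:I, P1:M(6) | bus: none
[26] P0: store L3 := 48 | P0:M(48), P1:I | bus: BusRdX,Flush
[27] P1: load  L1 | P0:I, P1:M(6) | bus: none
[28] P0: load  L1 | P0:S(6), P1:O(6) | bus: BusRd
[29] P0: load  L0 | P0:S(27), P1:O(27) | bus: BusRd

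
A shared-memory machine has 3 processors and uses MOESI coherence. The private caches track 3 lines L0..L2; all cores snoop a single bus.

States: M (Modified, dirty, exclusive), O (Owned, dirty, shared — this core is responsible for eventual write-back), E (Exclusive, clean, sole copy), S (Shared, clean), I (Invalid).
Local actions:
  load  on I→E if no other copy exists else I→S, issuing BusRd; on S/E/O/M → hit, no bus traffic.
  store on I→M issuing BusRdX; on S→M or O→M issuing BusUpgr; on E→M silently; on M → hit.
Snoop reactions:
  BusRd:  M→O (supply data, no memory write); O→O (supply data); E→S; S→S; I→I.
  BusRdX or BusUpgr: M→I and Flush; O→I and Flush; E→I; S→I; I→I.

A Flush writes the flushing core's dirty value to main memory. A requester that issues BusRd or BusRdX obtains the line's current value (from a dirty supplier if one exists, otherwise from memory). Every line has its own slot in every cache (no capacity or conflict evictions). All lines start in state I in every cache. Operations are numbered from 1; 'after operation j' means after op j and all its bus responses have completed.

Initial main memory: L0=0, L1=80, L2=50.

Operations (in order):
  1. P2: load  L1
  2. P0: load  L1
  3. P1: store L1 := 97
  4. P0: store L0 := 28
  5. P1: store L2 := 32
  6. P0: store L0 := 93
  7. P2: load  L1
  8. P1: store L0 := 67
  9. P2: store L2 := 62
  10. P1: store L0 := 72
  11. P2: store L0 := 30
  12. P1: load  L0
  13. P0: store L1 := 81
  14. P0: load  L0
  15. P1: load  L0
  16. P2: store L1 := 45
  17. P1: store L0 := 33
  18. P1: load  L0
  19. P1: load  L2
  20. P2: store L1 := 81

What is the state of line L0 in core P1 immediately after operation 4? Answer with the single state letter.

step 1: P2: load  L1  ⟶  IIE  (L1)  txn=BusRd  M[L1]=80
step 2: P0: load  L1  ⟶  SIS  (L1)  txn=BusRd  M[L1]=80
step 3: P1: store L1 := 97  ⟶  IMI  (L1)  txn=BusRdX  M[L1]=80
step 4: P0: store L0 := 28  ⟶  MII  (L0)  txn=BusRdX  M[L0]=0
step 5: P1: store L2 := 32  ⟶  IMI  (L2)  txn=BusRdX  M[L2]=50
step 6: P0: store L0 := 93  ⟶  MII  (L0)  txn=∅  M[L0]=0
step 7: P2: load  L1  ⟶  IOS  (L1)  txn=BusRd  M[L1]=80
step 8: P1: store L0 := 67  ⟶  IMI  (L0)  txn=BusRdX+Flush  M[L0]=93
step 9: P2: store L2 := 62  ⟶  IIM  (L2)  txn=BusRdX+Flush  M[L2]=32
step 10: P1: store L0 := 72  ⟶  IMI  (L0)  txn=∅  M[L0]=93
step 11: P2: store L0 := 30  ⟶  IIM  (L0)  txn=BusRdX+Flush  M[L0]=72
step 12: P1: load  L0  ⟶  ISO  (L0)  txn=BusRd  M[L0]=72
step 13: P0: store L1 := 81  ⟶  MII  (L1)  txn=BusRdX+Flush  M[L1]=97
step 14: P0: load  L0  ⟶  SSO  (L0)  txn=BusRd  M[L0]=72
step 15: P1: load  L0  ⟶  SSO  (L0)  txn=∅  M[L0]=72
step 16: P2: store L1 := 45  ⟶  IIM  (L1)  txn=BusRdX+Flush  M[L1]=81
step 17: P1: store L0 := 33  ⟶  IMI  (L0)  txn=BusUpgr+Flush  M[L0]=30
step 18: P1: load  L0  ⟶  IMI  (L0)  txn=∅  M[L0]=30
step 19: P1: load  L2  ⟶  ISO  (L2)  txn=BusRd  M[L2]=32
step 20: P2: store L1 := 81  ⟶  IIM  (L1)  txn=∅  M[L1]=81

state = I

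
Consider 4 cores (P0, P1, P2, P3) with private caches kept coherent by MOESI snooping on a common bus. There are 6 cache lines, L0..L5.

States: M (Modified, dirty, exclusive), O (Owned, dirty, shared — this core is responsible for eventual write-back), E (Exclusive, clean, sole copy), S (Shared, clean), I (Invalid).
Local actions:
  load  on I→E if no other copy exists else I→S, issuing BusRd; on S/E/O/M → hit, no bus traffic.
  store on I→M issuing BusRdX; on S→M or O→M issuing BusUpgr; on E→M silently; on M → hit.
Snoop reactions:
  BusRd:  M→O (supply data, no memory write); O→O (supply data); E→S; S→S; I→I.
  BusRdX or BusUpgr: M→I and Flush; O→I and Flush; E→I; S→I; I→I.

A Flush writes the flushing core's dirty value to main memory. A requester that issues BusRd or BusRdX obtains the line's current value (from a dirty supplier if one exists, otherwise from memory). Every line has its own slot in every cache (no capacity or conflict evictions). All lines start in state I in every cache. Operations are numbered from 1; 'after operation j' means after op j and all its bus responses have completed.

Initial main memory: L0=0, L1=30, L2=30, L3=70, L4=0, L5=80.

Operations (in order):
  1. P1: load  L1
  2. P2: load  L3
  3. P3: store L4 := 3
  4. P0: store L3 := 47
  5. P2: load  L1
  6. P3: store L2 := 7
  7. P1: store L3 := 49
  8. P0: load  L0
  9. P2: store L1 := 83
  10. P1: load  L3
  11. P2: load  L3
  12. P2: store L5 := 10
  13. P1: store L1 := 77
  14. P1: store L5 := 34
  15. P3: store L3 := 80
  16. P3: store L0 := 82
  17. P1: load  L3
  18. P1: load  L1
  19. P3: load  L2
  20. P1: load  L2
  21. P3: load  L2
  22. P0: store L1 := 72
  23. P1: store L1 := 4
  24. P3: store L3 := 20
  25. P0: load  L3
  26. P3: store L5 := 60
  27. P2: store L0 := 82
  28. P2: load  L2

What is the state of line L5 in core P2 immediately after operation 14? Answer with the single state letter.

  op1 P1: load  L1 → I/E/I/I on L1; bus BusRd; mem=30
  op2 P2: load  L3 → I/I/E/I on L3; bus BusRd; mem=70
  op3 P3: store L4 := 3 → I/I/I/M on L4; bus BusRdX; mem=0
  op4 P0: store L3 := 47 → M/I/I/I on L3; bus BusRdX; mem=70
  op5 P2: load  L1 → I/S/S/I on L1; bus BusRd; mem=30
  op6 P3: store L2 := 7 → I/I/I/M on L2; bus BusRdX; mem=30
  op7 P1: store L3 := 49 → I/M/I/I on L3; bus BusRdX Flush; mem=47
  op8 P0: load  L0 → E/I/I/I on L0; bus BusRd; mem=0
  op9 P2: store L1 := 83 → I/I/M/I on L1; bus BusUpgr; mem=30
  op10 P1: load  L3 → I/M/I/I on L3; bus (none); mem=47
  op11 P2: load  L3 → I/O/S/I on L3; bus BusRd; mem=47
  op12 P2: store L5 := 10 → I/I/M/I on L5; bus BusRdX; mem=80
  op13 P1: store L1 := 77 → I/M/I/I on L1; bus BusRdX Flush; mem=83
  op14 P1: store L5 := 34 → I/M/I/I on L5; bus BusRdX Flush; mem=10
  op15 P3: store L3 := 80 → I/I/I/M on L3; bus BusRdX Flush; mem=49
  op16 P3: store L0 := 82 → I/I/I/M on L0; bus BusRdX; mem=0
  op17 P1: load  L3 → I/S/I/O on L3; bus BusRd; mem=49
  op18 P1: load  L1 → I/M/I/I on L1; bus (none); mem=83
  op19 P3: load  L2 → I/I/I/M on L2; bus (none); mem=30
  op20 P1: load  L2 → I/S/I/O on L2; bus BusRd; mem=30
  op21 P3: load  L2 → I/S/I/O on L2; bus (none); mem=30
  op22 P0: store L1 := 72 → M/I/I/I on L1; bus BusRdX Flush; mem=77
  op23 P1: store L1 := 4 → I/M/I/I on L1; bus BusRdX Flush; mem=72
  op24 P3: store L3 := 20 → I/I/I/M on L3; bus BusUpgr; mem=49
  op25 P0: load  L3 → S/I/I/O on L3; bus BusRd; mem=49
  op26 P3: store L5 := 60 → I/I/I/M on L5; bus BusRdX Flush; mem=34
  op27 P2: store L0 := 82 → I/I/M/I on L0; bus BusRdX Flush; mem=82
  op28 P2: load  L2 → I/S/S/O on L2; bus BusRd; mem=30

state = I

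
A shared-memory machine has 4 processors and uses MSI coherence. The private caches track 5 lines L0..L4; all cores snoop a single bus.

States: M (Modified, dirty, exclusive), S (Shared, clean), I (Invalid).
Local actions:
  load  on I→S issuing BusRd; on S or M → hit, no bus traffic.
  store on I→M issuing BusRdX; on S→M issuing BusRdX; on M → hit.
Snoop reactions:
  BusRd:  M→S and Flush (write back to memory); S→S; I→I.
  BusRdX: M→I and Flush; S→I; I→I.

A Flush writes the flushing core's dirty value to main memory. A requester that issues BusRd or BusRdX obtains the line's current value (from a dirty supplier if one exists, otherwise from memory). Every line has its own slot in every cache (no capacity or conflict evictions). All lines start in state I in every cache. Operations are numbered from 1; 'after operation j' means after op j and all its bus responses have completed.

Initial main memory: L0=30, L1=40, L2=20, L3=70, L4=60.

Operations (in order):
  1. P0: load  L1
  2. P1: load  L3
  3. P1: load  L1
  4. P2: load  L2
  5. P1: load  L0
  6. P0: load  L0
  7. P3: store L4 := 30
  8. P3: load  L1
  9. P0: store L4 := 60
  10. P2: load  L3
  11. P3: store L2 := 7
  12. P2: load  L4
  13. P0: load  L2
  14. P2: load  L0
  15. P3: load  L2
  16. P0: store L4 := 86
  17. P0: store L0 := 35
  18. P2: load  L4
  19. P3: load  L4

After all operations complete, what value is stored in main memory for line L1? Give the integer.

memory[L1] = 40

  op1 P0: load  L1 → S/I/I/I on L1; bus BusRd; mem=40
  op2 P1: load  L3 → I/S/I/I on L3; bus BusRd; mem=70
  op3 P1: load  L1 → S/S/I/I on L1; bus BusRd; mem=40
  op4 P2: load  L2 → I/I/S/I on L2; bus BusRd; mem=20
  op5 P1: load  L0 → I/S/I/I on L0; bus BusRd; mem=30
  op6 P0: load  L0 → S/S/I/I on L0; bus BusRd; mem=30
  op7 P3: store L4 := 30 → I/I/I/M on L4; bus BusRdX; mem=60
  op8 P3: load  L1 → S/S/I/S on L1; bus BusRd; mem=40
  op9 P0: store L4 := 60 → M/I/I/I on L4; bus BusRdX Flush; mem=30
  op10 P2: load  L3 → I/S/S/I on L3; bus BusRd; mem=70
  op11 P3: store L2 := 7 → I/I/I/M on L2; bus BusRdX; mem=20
  op12 P2: load  L4 → S/I/S/I on L4; bus BusRd Flush; mem=60
  op13 P0: load  L2 → S/I/I/S on L2; bus BusRd Flush; mem=7
  op14 P2: load  L0 → S/S/S/I on L0; bus BusRd; mem=30
  op15 P3: load  L2 → S/I/I/S on L2; bus (none); mem=7
  op16 P0: store L4 := 86 → M/I/I/I on L4; bus BusRdX; mem=60
  op17 P0: store L0 := 35 → M/I/I/I on L0; bus BusRdX; mem=30
  op18 P2: load  L4 → S/I/S/I on L4; bus BusRd Flush; mem=86
  op19 P3: load  L4 → S/I/S/S on L4; bus BusRd; mem=86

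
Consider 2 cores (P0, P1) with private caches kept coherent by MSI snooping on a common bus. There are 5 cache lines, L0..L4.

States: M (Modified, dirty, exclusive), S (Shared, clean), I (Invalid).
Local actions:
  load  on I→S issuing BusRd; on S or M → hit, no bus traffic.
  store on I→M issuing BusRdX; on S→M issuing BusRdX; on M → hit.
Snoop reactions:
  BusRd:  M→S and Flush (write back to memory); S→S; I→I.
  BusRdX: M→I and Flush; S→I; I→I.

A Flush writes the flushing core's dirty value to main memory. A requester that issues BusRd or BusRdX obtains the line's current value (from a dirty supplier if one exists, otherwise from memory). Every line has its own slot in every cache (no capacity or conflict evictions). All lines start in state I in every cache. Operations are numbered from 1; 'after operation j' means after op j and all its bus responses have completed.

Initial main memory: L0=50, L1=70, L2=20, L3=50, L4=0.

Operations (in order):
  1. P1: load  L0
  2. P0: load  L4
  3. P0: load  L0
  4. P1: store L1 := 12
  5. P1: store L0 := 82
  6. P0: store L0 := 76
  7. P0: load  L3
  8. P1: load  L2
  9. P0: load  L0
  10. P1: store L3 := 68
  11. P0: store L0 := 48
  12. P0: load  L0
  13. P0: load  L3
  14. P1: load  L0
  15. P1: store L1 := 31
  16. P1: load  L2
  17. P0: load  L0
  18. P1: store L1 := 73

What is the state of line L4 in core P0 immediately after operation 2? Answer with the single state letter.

[1] P1: load  L0 | P0:I, P1:S(50) | bus: BusRd
[2] P0: load  L4 | P0:S(0), P1:I | bus: BusRd
[3] P0: load  L0 | P0:S(50), P1:S(50) | bus: BusRd
[4] P1: store L1 := 12 | P0:I, P1:M(12) | bus: BusRdX
[5] P1: store L0 := 82 | P0:I, P1:M(82) | bus: BusRdX
[6] P0: store L0 := 76 | P0:M(76), P1:I | bus: BusRdX,Flush
[7] P0: load  L3 | P0:S(50), P1:I | bus: BusRd
[8] P1: load  L2 | P0:I, P1:S(20) | bus: BusRd
[9] P0: load  L0 | P0:M(76), P1:I | bus: none
[10] P1: store L3 := 68 | P0:I, P1:M(68) | bus: BusRdX
[11] P0: store L0 := 48 | P0:M(48), P1:I | bus: none
[12] P0: load  L0 | P0:M(48), P1:I | bus: none
[13] P0: load  L3 | P0:S(68), P1:S(68) | bus: BusRd,Flush
[14] P1: load  L0 | P0:S(48), P1:S(48) | bus: BusRd,Flush
[15] P1: store L1 := 31 | P0:I, P1:M(31) | bus: none
[16] P1: load  L2 | P0:I, P1:S(20) | bus: none
[17] P0: load  L0 | P0:S(48), P1:S(48) | bus: none
[18] P1: store L1 := 73 | P0:I, P1:M(73) | bus: none

state = S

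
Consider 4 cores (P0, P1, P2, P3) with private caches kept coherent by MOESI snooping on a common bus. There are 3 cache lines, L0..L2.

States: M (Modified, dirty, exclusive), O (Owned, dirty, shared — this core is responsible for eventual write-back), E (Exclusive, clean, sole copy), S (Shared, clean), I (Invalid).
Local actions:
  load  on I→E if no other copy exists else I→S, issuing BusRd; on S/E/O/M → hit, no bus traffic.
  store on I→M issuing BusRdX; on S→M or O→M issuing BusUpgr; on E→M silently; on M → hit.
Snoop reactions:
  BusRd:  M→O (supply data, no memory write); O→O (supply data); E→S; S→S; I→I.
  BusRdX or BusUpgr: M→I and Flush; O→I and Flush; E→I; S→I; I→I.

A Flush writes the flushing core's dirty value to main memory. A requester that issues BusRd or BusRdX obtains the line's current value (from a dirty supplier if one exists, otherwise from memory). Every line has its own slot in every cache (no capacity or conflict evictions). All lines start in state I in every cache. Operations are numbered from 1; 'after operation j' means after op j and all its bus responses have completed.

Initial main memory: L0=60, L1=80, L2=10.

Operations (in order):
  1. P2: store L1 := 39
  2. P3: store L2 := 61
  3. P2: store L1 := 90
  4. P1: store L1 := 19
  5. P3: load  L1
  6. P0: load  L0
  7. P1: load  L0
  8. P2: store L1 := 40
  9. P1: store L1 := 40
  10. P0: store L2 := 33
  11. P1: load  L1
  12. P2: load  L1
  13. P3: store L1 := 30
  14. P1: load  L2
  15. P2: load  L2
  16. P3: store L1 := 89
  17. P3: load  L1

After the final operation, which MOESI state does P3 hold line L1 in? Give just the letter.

[1] P2: store L1 := 39 | P0:I, P1:I, P2:M(39), P3:I | bus: BusRdX
[2] P3: store L2 := 61 | P0:I, P1:I, P2:I, P3:M(61) | bus: BusRdX
[3] P2: store L1 := 90 | P0:I, P1:I, P2:M(90), P3:I | bus: none
[4] P1: store L1 := 19 | P0:I, P1:M(19), P2:I, P3:I | bus: BusRdX,Flush
[5] P3: load  L1 | P0:I, P1:O(19), P2:I, P3:S(19) | bus: BusRd
[6] P0: load  L0 | P0:E(60), P1:I, P2:I, P3:I | bus: BusRd
[7] P1: load  L0 | P0:S(60), P1:S(60), P2:I, P3:I | bus: BusRd
[8] P2: store L1 := 40 | P0:I, P1:I, P2:M(40), P3:I | bus: BusRdX,Flush
[9] P1: store L1 := 40 | P0:I, P1:M(40), P2:I, P3:I | bus: BusRdX,Flush
[10] P0: store L2 := 33 | P0:M(33), P1:I, P2:I, P3:I | bus: BusRdX,Flush
[11] P1: load  L1 | P0:I, P1:M(40), P2:I, P3:I | bus: none
[12] P2: load  L1 | P0:I, P1:O(40), P2:S(40), P3:I | bus: BusRd
[13] P3: store L1 := 30 | P0:I, P1:I, P2:I, P3:M(30) | bus: BusRdX,Flush
[14] P1: load  L2 | P0:O(33), P1:S(33), P2:I, P3:I | bus: BusRd
[15] P2: load  L2 | P0:O(33), P1:S(33), P2:S(33), P3:I | bus: BusRd
[16] P3: store L1 := 89 | P0:I, P1:I, P2:I, P3:M(89) | bus: none
[17] P3: load  L1 | P0:I, P1:I, P2:I, P3:M(89) | bus: none

state = M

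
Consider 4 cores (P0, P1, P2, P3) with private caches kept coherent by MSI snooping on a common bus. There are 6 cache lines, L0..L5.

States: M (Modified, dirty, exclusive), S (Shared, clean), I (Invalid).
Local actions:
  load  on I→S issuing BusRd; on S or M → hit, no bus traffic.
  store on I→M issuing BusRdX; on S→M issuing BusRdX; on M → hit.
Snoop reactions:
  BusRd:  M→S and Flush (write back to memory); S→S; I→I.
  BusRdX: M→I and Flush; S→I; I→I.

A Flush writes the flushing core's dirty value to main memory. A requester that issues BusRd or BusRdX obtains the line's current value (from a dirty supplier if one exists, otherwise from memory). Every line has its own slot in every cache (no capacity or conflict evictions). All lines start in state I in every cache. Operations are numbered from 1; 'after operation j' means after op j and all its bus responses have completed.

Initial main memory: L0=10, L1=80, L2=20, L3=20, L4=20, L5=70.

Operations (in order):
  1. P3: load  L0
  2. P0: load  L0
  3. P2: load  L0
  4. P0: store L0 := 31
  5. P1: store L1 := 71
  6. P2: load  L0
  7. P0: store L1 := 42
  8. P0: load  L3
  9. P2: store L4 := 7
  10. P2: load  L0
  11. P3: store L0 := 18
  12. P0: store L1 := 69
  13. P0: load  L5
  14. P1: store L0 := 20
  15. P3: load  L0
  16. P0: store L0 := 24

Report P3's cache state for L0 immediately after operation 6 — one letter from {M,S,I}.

state = I

[1] P3: load  L0 | P0:I, P1:I, P2:I, P3:S(10) | bus: BusRd
[2] P0: load  L0 | P0:S(10), P1:I, P2:I, P3:S(10) | bus: BusRd
[3] P2: load  L0 | P0:S(10), P1:I, P2:S(10), P3:S(10) | bus: BusRd
[4] P0: store L0 := 31 | P0:M(31), P1:I, P2:I, P3:I | bus: BusRdX
[5] P1: store L1 := 71 | P0:I, P1:M(71), P2:I, P3:I | bus: BusRdX
[6] P2: load  L0 | P0:S(31), P1:I, P2:S(31), P3:I | bus: BusRd,Flush
[7] P0: store L1 := 42 | P0:M(42), P1:I, P2:I, P3:I | bus: BusRdX,Flush
[8] P0: load  L3 | P0:S(20), P1:I, P2:I, P3:I | bus: BusRd
[9] P2: store L4 := 7 | P0:I, P1:I, P2:M(7), P3:I | bus: BusRdX
[10] P2: load  L0 | P0:S(31), P1:I, P2:S(31), P3:I | bus: none
[11] P3: store L0 := 18 | P0:I, P1:I, P2:I, P3:M(18) | bus: BusRdX
[12] P0: store L1 := 69 | P0:M(69), P1:I, P2:I, P3:I | bus: none
[13] P0: load  L5 | P0:S(70), P1:I, P2:I, P3:I | bus: BusRd
[14] P1: store L0 := 20 | P0:I, P1:M(20), P2:I, P3:I | bus: BusRdX,Flush
[15] P3: load  L0 | P0:I, P1:S(20), P2:I, P3:S(20) | bus: BusRd,Flush
[16] P0: store L0 := 24 | P0:M(24), P1:I, P2:I, P3:I | bus: BusRdX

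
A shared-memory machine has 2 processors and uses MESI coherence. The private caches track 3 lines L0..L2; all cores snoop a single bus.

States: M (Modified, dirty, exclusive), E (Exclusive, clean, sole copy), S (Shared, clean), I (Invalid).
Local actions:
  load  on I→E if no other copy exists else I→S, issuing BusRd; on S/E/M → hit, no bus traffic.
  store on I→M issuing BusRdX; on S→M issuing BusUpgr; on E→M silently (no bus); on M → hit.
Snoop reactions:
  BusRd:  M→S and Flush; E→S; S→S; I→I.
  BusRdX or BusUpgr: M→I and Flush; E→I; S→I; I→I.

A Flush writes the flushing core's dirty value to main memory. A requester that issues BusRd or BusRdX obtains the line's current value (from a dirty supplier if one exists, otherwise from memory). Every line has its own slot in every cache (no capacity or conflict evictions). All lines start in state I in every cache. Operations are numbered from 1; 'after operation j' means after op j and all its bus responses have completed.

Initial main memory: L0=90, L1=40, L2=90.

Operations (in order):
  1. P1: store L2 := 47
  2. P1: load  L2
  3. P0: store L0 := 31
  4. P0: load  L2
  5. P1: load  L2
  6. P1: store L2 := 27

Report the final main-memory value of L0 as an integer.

1. P1: store L2 := 47  bus=[BusRdX]  L2: P0=I P1=M  mem[L2]=90
2. P1: load  L2  bus=[-]  L2: P0=I P1=M  mem[L2]=90
3. P0: store L0 := 31  bus=[BusRdX]  L0: P0=M P1=I  mem[L0]=90
4. P0: load  L2  bus=[BusRd,Flush]  L2: P0=S P1=S  mem[L2]=47
5. P1: load  L2  bus=[-]  L2: P0=S P1=S  mem[L2]=47
6. P1: store L2 := 27  bus=[BusUpgr]  L2: P0=I P1=M  mem[L2]=47

memory[L0] = 90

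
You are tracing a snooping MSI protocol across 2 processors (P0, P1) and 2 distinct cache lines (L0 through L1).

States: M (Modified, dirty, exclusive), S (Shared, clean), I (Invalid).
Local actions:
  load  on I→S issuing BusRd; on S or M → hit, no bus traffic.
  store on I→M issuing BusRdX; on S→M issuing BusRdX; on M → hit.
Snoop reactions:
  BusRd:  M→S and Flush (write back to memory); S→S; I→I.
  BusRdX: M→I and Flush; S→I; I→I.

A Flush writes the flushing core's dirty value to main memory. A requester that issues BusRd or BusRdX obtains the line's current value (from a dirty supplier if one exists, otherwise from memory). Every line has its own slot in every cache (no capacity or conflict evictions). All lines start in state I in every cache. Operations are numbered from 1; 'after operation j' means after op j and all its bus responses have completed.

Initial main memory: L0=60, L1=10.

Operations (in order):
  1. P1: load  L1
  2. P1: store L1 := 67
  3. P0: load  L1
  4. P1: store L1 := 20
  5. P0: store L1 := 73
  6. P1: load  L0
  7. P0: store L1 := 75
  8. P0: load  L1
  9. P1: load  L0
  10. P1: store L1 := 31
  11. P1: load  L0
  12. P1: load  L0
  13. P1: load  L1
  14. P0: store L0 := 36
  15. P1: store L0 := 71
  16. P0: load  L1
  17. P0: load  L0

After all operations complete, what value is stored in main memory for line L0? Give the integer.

  op1 P1: load  L1 → I/S on L1; bus BusRd; mem=10
  op2 P1: store L1 := 67 → I/M on L1; bus BusRdX; mem=10
  op3 P0: load  L1 → S/S on L1; bus BusRd Flush; mem=67
  op4 P1: store L1 := 20 → I/M on L1; bus BusRdX; mem=67
  op5 P0: store L1 := 73 → M/I on L1; bus BusRdX Flush; mem=20
  op6 P1: load  L0 → I/S on L0; bus BusRd; mem=60
  op7 P0: store L1 := 75 → M/I on L1; bus (none); mem=20
  op8 P0: load  L1 → M/I on L1; bus (none); mem=20
  op9 P1: load  L0 → I/S on L0; bus (none); mem=60
  op10 P1: store L1 := 31 → I/M on L1; bus BusRdX Flush; mem=75
  op11 P1: load  L0 → I/S on L0; bus (none); mem=60
  op12 P1: load  L0 → I/S on L0; bus (none); mem=60
  op13 P1: load  L1 → I/M on L1; bus (none); mem=75
  op14 P0: store L0 := 36 → M/I on L0; bus BusRdX; mem=60
  op15 P1: store L0 := 71 → I/M on L0; bus BusRdX Flush; mem=36
  op16 P0: load  L1 → S/S on L1; bus BusRd Flush; mem=31
  op17 P0: load  L0 → S/S on L0; bus BusRd Flush; mem=71

memory[L0] = 71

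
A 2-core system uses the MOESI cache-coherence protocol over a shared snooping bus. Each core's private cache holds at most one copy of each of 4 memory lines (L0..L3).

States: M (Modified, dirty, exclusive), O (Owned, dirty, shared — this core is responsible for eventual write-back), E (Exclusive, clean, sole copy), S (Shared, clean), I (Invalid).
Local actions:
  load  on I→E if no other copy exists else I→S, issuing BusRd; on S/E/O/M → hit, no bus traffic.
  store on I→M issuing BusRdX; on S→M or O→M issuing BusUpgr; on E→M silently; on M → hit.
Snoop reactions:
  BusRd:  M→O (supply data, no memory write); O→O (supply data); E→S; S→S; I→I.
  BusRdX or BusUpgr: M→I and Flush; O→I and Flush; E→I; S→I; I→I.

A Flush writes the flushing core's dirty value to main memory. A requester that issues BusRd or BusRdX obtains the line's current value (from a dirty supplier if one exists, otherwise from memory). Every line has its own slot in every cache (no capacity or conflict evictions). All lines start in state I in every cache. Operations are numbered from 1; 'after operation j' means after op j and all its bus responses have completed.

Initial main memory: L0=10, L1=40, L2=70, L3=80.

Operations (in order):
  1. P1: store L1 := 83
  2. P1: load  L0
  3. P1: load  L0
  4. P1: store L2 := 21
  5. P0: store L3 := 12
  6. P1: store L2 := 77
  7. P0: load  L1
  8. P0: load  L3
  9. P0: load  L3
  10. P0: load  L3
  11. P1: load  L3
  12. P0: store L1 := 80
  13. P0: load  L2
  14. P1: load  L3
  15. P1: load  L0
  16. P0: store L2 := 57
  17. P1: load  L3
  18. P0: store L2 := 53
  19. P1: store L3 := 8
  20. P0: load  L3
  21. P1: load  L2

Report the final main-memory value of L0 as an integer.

memory[L0] = 10

  op1 P1: store L1 := 83 → I/M on L1; bus BusRdX; mem=40
  op2 P1: load  L0 → I/E on L0; bus BusRd; mem=10
  op3 P1: load  L0 → I/E on L0; bus (none); mem=10
  op4 P1: store L2 := 21 → I/M on L2; bus BusRdX; mem=70
  op5 P0: store L3 := 12 → M/I on L3; bus BusRdX; mem=80
  op6 P1: store L2 := 77 → I/M on L2; bus (none); mem=70
  op7 P0: load  L1 → S/O on L1; bus BusRd; mem=40
  op8 P0: load  L3 → M/I on L3; bus (none); mem=80
  op9 P0: load  L3 → M/I on L3; bus (none); mem=80
  op10 P0: load  L3 → M/I on L3; bus (none); mem=80
  op11 P1: load  L3 → O/S on L3; bus BusRd; mem=80
  op12 P0: store L1 := 80 → M/I on L1; bus BusUpgr Flush; mem=83
  op13 P0: load  L2 → S/O on L2; bus BusRd; mem=70
  op14 P1: load  L3 → O/S on L3; bus (none); mem=80
  op15 P1: load  L0 → I/E on L0; bus (none); mem=10
  op16 P0: store L2 := 57 → M/I on L2; bus BusUpgr Flush; mem=77
  op17 P1: load  L3 → O/S on L3; bus (none); mem=80
  op18 P0: store L2 := 53 → M/I on L2; bus (none); mem=77
  op19 P1: store L3 := 8 → I/M on L3; bus BusUpgr Flush; mem=12
  op20 P0: load  L3 → S/O on L3; bus BusRd; mem=12
  op21 P1: load  L2 → O/S on L2; bus BusRd; mem=77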